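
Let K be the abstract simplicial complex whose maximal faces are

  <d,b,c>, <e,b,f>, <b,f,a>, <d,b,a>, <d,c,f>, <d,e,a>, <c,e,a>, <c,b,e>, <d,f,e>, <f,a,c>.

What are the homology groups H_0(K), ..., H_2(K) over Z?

H_0 ≅ Z,  H_1 ≅ Z/2,  H_2 = 0.

Fix the vertex order a < b < c < d < e < f and write every simplex with vertices in increasing order. Then dim K = 2 and the simplices of K are:

  0-simplices (6): a, b, c, d, e, f
  1-simplices (15): ab, ac, ad, ae, af, bc, bd, be, bf, cd, ce, cf, de, df, ef
  2-simplices (10): abd, abf, ace, acf, ade, bcd, bce, bef, cdf, def

Hence C_0 ≅ Z^6, C_1 ≅ Z^15, C_2 ≅ Z^10.

The boundary map ∂_1: C_1 → C_0 maps an edge to its endpoints' difference, ∂[p,q] = q − p. For instance
  ∂df = f − d.
The resulting 6×15 matrix has rank 5, and its Smith normal form has invariant factors (1,1,1,1,1).

The boundary map ∂_2: C_2 → C_1 sends each 2-simplex [p,q,r] to [q,r] − [p,r] + [p,q]. For instance
  ∂bcd = cd − bd + bc,
  ∂def = ef − df + de.
The resulting 15×10 matrix has rank 10, and its Smith normal form has invariant factors (1,1,1,1,1,1,1,1,1,2).

Reading off H_k = ker ∂_k / im ∂_{k+1}:

  H_0: rank C_0 − rank ∂_1 = 6 − 5 = 1, and the invariant factors of ∂_1 are all 1, so H_0 ≅ Z.
  H_1: rank ker ∂_1 − rank ∂_2 = (15 − 5) − 10 = 0, and ∂_2 has invariant factor 2 > 1, so H_1 ≅ Z/2.
  H_2: rank ker ∂_2 − rank ∂_3 = (10 − 10) − 0 = 0, and there is no ∂_3, so H_2 ≅ 0.

(K is a triangulation of the real projective plane RP^2.)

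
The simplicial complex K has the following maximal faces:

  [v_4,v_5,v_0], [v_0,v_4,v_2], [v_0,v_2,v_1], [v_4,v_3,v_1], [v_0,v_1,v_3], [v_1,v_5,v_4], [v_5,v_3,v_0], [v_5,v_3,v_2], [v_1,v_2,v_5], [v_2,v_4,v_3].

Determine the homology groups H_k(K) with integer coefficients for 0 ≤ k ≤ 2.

We work with the vertex ordering v_0 < v_1 < v_2 < v_3 < v_4 < v_5. The simplices of K, each written with vertices in increasing order, are:

  0-simplices (6): [v_0], [v_1], [v_2], [v_3], [v_4], [v_5]
  1-simplices (15): (15 of them)
  2-simplices (10): [v_0,v_1,v_2], [v_0,v_1,v_3], [v_0,v_2,v_4], [v_0,v_3,v_5], [v_0,v_4,v_5], [v_1,v_2,v_5], [v_1,v_3,v_4], [v_1,v_4,v_5], [v_2,v_3,v_4], [v_2,v_3,v_5]

so the chain groups are C_0 ≅ Z^6, C_1 ≅ Z^15, C_2 ≅ Z^10.

The boundary map ∂_1: C_1 → C_0 sends each edge [p,q] (with p < q) to q − p. For instance
  ∂[v_3,v_5] = [v_5] − [v_3].
As a 6×15 matrix over Z this has rank 5, with invariant factors (1,1,1,1,1).

The boundary map ∂_2: C_2 → C_1 acts by ∂[p,q,r] = [q,r] − [p,r] + [p,q]. For instance
  ∂[v_2,v_3,v_5] = [v_3,v_5] − [v_2,v_5] + [v_2,v_3],
  ∂[v_0,v_2,v_4] = [v_2,v_4] − [v_0,v_4] + [v_0,v_2].
The resulting 15×10 matrix has rank 10, and its Smith normal form has invariant factors (1,1,1,1,1,1,1,1,1,2).

Reading off H_k = ker ∂_k / im ∂_{k+1}:

  H_0: rank C_0 − rank ∂_1 = 6 − 5 = 1, and the invariant factors of ∂_1 are all 1, so H_0 ≅ Z.
  H_1: rank ker ∂_1 − rank ∂_2 = (15 − 5) − 10 = 0, and ∂_2 has invariant factor 2 > 1, so H_1 ≅ Z/2Z.
  H_2: rank ker ∂_2 − rank ∂_3 = (10 − 10) − 0 = 0, and there is no ∂_3, so H_2 ≅ 0.

(K is a triangulation of the real projective plane RP^2.)

H_0 ≅ Z,  H_1 ≅ Z/2Z,  H_2 = 0.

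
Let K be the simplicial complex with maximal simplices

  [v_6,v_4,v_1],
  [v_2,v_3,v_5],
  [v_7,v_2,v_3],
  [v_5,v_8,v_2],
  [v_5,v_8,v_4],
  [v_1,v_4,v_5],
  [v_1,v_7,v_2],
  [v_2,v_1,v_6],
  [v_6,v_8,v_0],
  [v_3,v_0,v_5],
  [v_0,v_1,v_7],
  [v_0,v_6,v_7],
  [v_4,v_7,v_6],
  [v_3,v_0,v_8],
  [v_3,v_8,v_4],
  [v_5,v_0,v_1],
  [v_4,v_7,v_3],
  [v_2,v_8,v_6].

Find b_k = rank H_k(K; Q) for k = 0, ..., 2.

Take the total order v_0 < v_1 < v_2 < v_3 < v_4 < v_5 < v_6 < v_7 < v_8 on the vertex set. Then K (dimension 2) consists of the simplices:

  0-simplices (9): [v_0], [v_1], [v_2], [v_3], [v_4], [v_5], [v_6], [v_7], [v_8]
  1-simplices (27): (27 of them)
  2-simplices (18): (18 of them)

so the chain groups are C_0 ≅ Z^9, C_1 ≅ Z^27, C_2 ≅ Z^18.

The boundary map ∂_1: C_1 → C_0 sends each edge [p,q] (with p < q) to q − p.
As a 9×27 matrix over Z this has rank 8, with invariant factors (1,1,1,1,1,1,1,1).

∂_2: C_2 → C_1 sends each 2-simplex [p,q,r] to [q,r] − [p,r] + [p,q]. For instance
  ∂[v_2,v_3,v_7] = [v_3,v_7] − [v_2,v_7] + [v_2,v_3],
  ∂[v_1,v_2,v_7] = [v_2,v_7] − [v_1,v_7] + [v_1,v_2].
The 27×18 boundary matrix has rank 18 and Smith normal form diag(1,1,1,1,1,1,1,1,1,1,1,1,1,1,1,1,1,2).

Reading off H_k = ker ∂_k / im ∂_{k+1}:

  H_0: rank C_0 − rank ∂_1 = 9 − 8 = 1, and the invariant factors of ∂_1 are all 1, so H_0 ≅ Z.
  H_1: rank ker ∂_1 − rank ∂_2 = (27 − 8) − 18 = 1, and ∂_2 has invariant factor 2 > 1, so H_1 ≅ Z × Z/2.
  H_2: rank ker ∂_2 − rank ∂_3 = (18 − 18) − 0 = 0, and there is no ∂_3, so H_2 ≅ 0.

Hence the Betti numbers are b_0 = 1, b_1 = 1, b_2 = 0.

b_0 = 1, b_1 = 1, b_2 = 0.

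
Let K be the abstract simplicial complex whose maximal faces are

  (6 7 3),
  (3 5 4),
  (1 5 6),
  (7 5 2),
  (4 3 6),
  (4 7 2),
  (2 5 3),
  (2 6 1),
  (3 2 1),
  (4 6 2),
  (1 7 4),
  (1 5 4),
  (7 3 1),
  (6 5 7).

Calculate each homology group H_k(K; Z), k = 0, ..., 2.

Take the total order 1 < 2 < 3 < 4 < 5 < 6 < 7 on the vertex set. Then K (dimension 2) consists of the simplices:

  0-simplices (7): [1], [2], [3], [4], [5], [6], [7]
  1-simplices (21): [1,2], [1,3], [1,4], [1,5], [1,6], [1,7], [2,3], [2,4], [2,5], [2,6], [2,7], [3,4], [3,5], [3,6], [3,7], [4,5], [4,6], [4,7], [5,6], [5,7], [6,7]
  2-simplices (14): [1,2,3], [1,2,6], [1,3,7], [1,4,5], [1,4,7], [1,5,6], [2,3,5], [2,4,6], [2,4,7], [2,5,7], [3,4,5], [3,4,6], [3,6,7], [5,6,7]

giving chain groups C_0 ≅ Z^7, C_1 ≅ Z^21, C_2 ≅ Z^14.

∂_1: C_1 → C_0 maps an edge to its endpoints' difference, ∂[p,q] = q − p. For instance
  ∂[5,6] = [6] − [5].
The 7×21 boundary matrix has rank 6 and Smith normal form diag(1,1,1,1,1,1).

Boundary ∂_2: C_2 → C_1 sends each 2-simplex [p,q,r] to [q,r] − [p,r] + [p,q]. For instance
  ∂[5,6,7] = [6,7] − [5,7] + [5,6],
  ∂[3,4,5] = [4,5] − [3,5] + [3,4].
This gives a 21×14 integer matrix of rank 13; reducing to Smith normal form yields diagonal entries (1,1,1,1,1,1,1,1,1,1,1,1,1).

Reading off H_k = ker ∂_k / im ∂_{k+1}:

  H_0: rank C_0 − rank ∂_1 = 7 − 6 = 1, and the invariant factors of ∂_1 are all 1, so H_0 ≅ Z.
  H_1: rank ker ∂_1 − rank ∂_2 = (21 − 6) − 13 = 2, and the invariant factors of ∂_2 are all 1, so H_1 ≅ Z^2.
  H_2: rank ker ∂_2 − rank ∂_3 = (14 − 13) − 0 = 1, and there is no ∂_3, so H_2 ≅ Z.

(K is a triangulation of the torus T^2.)

H_0 ≅ Z,  H_1 ≅ Z^2,  H_2 ≅ Z.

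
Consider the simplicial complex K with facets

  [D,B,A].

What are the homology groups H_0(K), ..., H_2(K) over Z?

H_0 = Z,  H_1 = 0,  H_2 = 0.

Order the vertices as A < B < D. Listing each simplex with vertices in this order, K has dimension 2 with simplices:

  0-simplices (3): A, B, D
  1-simplices (3): AB, AD, BD
  2-simplices (1): ABD

Hence C_0 ≅ Z^3, C_1 ≅ Z^3, C_2 ≅ Z^1.

The boundary map ∂_1: C_1 → C_0 sends each edge [p,q] (with p < q) to q − p. For instance
  ∂AB = B − A.
This gives a 3×3 integer matrix of rank 2; reducing to Smith normal form yields diagonal entries (1,1).

∂_2: C_2 → C_1 sends each 2-simplex [p,q,r] to [q,r] − [p,r] + [p,q]. For instance
  ∂ABD = BD − AD + AB.
The 3×1 boundary matrix has rank 1 and Smith normal form diag(1).

From H_k ≅ ker(∂_k) / im(∂_{k+1}) we obtain:

  H_0: rank C_0 − rank ∂_1 = 3 − 2 = 1, and the invariant factors of ∂_1 are all 1, so H_0 = Z.
  H_1: rank ker ∂_1 − rank ∂_2 = (3 − 2) − 1 = 0, and the invariant factors of ∂_2 are all 1, so H_1 = 0.
  H_2: rank ker ∂_2 − rank ∂_3 = (1 − 1) − 0 = 0, and there is no ∂_3, so H_2 = 0.

As a check, the Euler characteristic is 3 − 3 + 1 = 1, which agrees with 1 − 0 + 0 = 1.
(K is a triangulation of the 2-simplex.)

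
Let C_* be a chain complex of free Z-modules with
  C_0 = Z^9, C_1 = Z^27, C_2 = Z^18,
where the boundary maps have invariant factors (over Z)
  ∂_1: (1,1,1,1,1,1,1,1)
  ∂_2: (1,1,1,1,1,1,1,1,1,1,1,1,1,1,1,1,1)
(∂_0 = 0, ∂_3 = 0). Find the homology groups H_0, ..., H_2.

H_0 = Z,  H_1 = Z^2,  H_2 = Z.

H_0: b_0 = 9 − 0 − 8 = 1; torsion from ∂_1 factors > 1: none. So H_0 = Z.
H_1: b_1 = 27 − 8 − 17 = 2; torsion from ∂_2 factors > 1: none. So H_1 = Z^2.
H_2: b_2 = 18 − 17 − 0 = 1; torsion from ∂_3 factors > 1: none. So H_2 = Z.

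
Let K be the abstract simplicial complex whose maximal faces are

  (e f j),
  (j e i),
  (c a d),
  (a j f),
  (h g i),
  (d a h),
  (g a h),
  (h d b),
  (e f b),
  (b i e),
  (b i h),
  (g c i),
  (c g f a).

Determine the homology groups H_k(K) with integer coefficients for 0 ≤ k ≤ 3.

H_0 = Z,  H_1 = Z,  H_2 = 0,  H_3 = 0.

Order the vertices as a < b < c < d < e < f < g < h < i < j. Listing each simplex with vertices in this order, K has dimension 3 with simplices:

  0-simplices (10): a, b, c, d, e, f, g, h, i, j
  1-simplices (25): ac, ad, af, ag, ah, aj, bd, be, bf, bh, bi, cd, cf, cg, ci, dh, ef, ei, ej, fg, fj, gh, gi, hi, ij
  2-simplices (16): acd, acf, acg, adh, afg, afj, agh, bdh, bef, bei, bhi, cfg, cgi, efj, eij, ghi
  3-simplices (1): acfg

giving chain groups C_0 ≅ Z^10, C_1 ≅ Z^25, C_2 ≅ Z^16, C_3 ≅ Z^1.

Boundary ∂_1: C_1 → C_0 maps an edge to its endpoints' difference, ∂[p,q] = q − p. For instance
  ∂ei = i − e.
This gives a 10×25 integer matrix of rank 9; reducing to Smith normal form yields diagonal entries (1,1,1,1,1,1,1,1,1).

Boundary ∂_2: C_2 → C_1 maps a triangle to the signed sum of its edges. For instance
  ∂afj = fj − aj + af,
  ∂cgi = gi − ci + cg.
This gives a 25×16 integer matrix of rank 15; reducing to Smith normal form yields diagonal entries (1,1,1,1,1,1,1,1,1,1,1,1,1,1,1).

Boundary ∂_3: C_3 → C_2 sends each 3-simplex σ to the alternating sum Σ_i (−1)^i (σ with its i-th vertex removed). For instance
  ∂acfg = cfg − afg + acg − acf.
The 16×1 boundary matrix has rank 1 and Smith normal form diag(1).

Computing H_k = (kernel of ∂_k) / (image of ∂_{k+1}):

  H_0: rank C_0 − rank ∂_1 = 10 − 9 = 1, and the invariant factors of ∂_1 are all 1, so H_0 ≅ Z.
  H_1: rank ker ∂_1 − rank ∂_2 = (25 − 9) − 15 = 1, and the invariant factors of ∂_2 are all 1, so H_1 ≅ Z.
  H_2: rank ker ∂_2 − rank ∂_3 = (16 − 15) − 1 = 0, and the invariant factors of ∂_3 are all 1, so H_2 ≅ 0.
  H_3: rank ker ∂_3 − rank ∂_4 = (1 − 1) − 0 = 0, and there is no ∂_4, so H_3 ≅ 0.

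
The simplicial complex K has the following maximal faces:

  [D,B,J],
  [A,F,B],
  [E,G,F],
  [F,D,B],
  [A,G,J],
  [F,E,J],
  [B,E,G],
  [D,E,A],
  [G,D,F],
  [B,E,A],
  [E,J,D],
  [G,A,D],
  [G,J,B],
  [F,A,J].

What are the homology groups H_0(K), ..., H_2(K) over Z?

H_0 = Z,  H_1 = Z^2,  H_2 = Z.

We work with the vertex ordering A < B < D < E < F < G < J. The simplices of K, each written with vertices in increasing order, are:

  0-simplices (7): A, B, D, E, F, G, J
  1-simplices (21): AB, AD, AE, AF, AG, AJ, BD, BE, BF, BG, BJ, DE, DF, DG, DJ, EF, EG, EJ, FG, FJ, GJ
  2-simplices (14): ABE, ABF, ADE, ADG, AFJ, AGJ, BDF, BDJ, BEG, BGJ, DEJ, DFG, EFG, EFJ

Hence C_0 ≅ Z^7, C_1 ≅ Z^21, C_2 ≅ Z^14.

Boundary ∂_1: C_1 → C_0 is given by ∂[p,q] = [q] − [p]. For instance
  ∂AG = G − A.
The 7×21 boundary matrix has rank 6 and Smith normal form diag(1,1,1,1,1,1).

∂_2: C_2 → C_1 maps a triangle to the signed sum of its edges. For instance
  ∂BDF = DF − BF + BD,
  ∂ADE = DE − AE + AD.
The 21×14 boundary matrix has rank 13 and Smith normal form diag(1,1,1,1,1,1,1,1,1,1,1,1,1).

From H_k ≅ ker(∂_k) / im(∂_{k+1}) we obtain:

  H_0: rank C_0 − rank ∂_1 = 7 − 6 = 1, and the invariant factors of ∂_1 are all 1, so H_0 ≅ Z.
  H_1: rank ker ∂_1 − rank ∂_2 = (21 − 6) − 13 = 2, and the invariant factors of ∂_2 are all 1, so H_1 ≅ Z^2.
  H_2: rank ker ∂_2 − rank ∂_3 = (14 − 13) − 0 = 1, and there is no ∂_3, so H_2 ≅ Z.

As a check, the Euler characteristic is 7 − 21 + 14 = 0, which agrees with 1 − 2 + 1 = 0.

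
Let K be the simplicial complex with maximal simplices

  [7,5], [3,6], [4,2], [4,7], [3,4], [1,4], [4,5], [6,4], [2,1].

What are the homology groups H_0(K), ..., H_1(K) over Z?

We work with the vertex ordering 1 < 2 < 3 < 4 < 5 < 6 < 7. The simplices of K, each written with vertices in increasing order, are:

  0-simplices (7): [1], [2], [3], [4], [5], [6], [7]
  1-simplices (9): [1,2], [1,4], [2,4], [3,4], [3,6], [4,5], [4,6], [4,7], [5,7]

giving chain groups C_0 ≅ Z^7, C_1 ≅ Z^9.

The boundary map ∂_1: C_1 → C_0 maps an edge to its endpoints' difference, ∂[p,q] = q − p. For instance
  ∂[4,6] = [6] − [4].
The 7×9 boundary matrix has rank 6 and Smith normal form diag(1,1,1,1,1,1).

Now H_k = ker ∂_k / im ∂_{k+1}, so:

  H_0: rank C_0 − rank ∂_1 = 7 − 6 = 1, and the invariant factors of ∂_1 are all 1, so H_0 = Z.
  H_1: rank ker ∂_1 − rank ∂_2 = (9 − 6) − 0 = 3, and there is no ∂_2, so H_1 = Z^3.

As a check, the Euler characteristic is 7 − 9 = -2, which agrees with 1 − 3 = -2.
(K is a triangulation of a wedge of 3 circles.)

H_0 ≅ Z,  H_1 ≅ Z^3.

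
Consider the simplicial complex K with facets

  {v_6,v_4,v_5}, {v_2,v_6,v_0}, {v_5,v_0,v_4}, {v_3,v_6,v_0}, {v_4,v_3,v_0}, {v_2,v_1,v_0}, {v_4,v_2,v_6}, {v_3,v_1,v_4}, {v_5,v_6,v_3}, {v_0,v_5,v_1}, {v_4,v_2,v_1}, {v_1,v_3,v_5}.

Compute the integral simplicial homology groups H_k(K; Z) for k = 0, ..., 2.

H_0 ≅ Z,  H_1 ≅ Z/2Z,  H_2 = 0.

Order the vertices as v_0 < v_1 < v_2 < v_3 < v_4 < v_5 < v_6. Listing each simplex with vertices in this order, K has dimension 2 with simplices:

  0-simplices (7): [v_0], [v_1], [v_2], [v_3], [v_4], [v_5], [v_6]
  1-simplices (18): (18 of them)
  2-simplices (12): (12 of them)

so the chain groups are C_0 ≅ Z^7, C_1 ≅ Z^18, C_2 ≅ Z^12.

Boundary ∂_1: C_1 → C_0 is given by ∂[p,q] = [q] − [p].
The 7×18 boundary matrix has rank 6 and Smith normal form diag(1,1,1,1,1,1).

∂_2: C_2 → C_1 maps a triangle to the signed sum of its edges. For instance
  ∂[v_0,v_4,v_5] = [v_4,v_5] − [v_0,v_5] + [v_0,v_4],
  ∂[v_1,v_3,v_4] = [v_3,v_4] − [v_1,v_4] + [v_1,v_3].
The 18×12 boundary matrix has rank 12 and Smith normal form diag(1,1,1,1,1,1,1,1,1,1,1,2).

Computing H_k = (kernel of ∂_k) / (image of ∂_{k+1}):

  H_0: rank C_0 − rank ∂_1 = 7 − 6 = 1, and the invariant factors of ∂_1 are all 1, so H_0 ≅ Z.
  H_1: rank ker ∂_1 − rank ∂_2 = (18 − 6) − 12 = 0, and ∂_2 has invariant factor 2 > 1, so H_1 ≅ Z/2Z.
  H_2: rank ker ∂_2 − rank ∂_3 = (12 − 12) − 0 = 0, and there is no ∂_3, so H_2 ≅ 0.

As a check, the Euler characteristic is 7 − 18 + 12 = 1, which agrees with 1 − 0 + 0 = 1.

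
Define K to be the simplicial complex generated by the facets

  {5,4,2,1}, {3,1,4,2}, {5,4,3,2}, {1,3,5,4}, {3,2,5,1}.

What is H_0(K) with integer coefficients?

H_0 ≅ Z.

Order the vertices as 1 < 2 < 3 < 4 < 5. Listing each simplex with vertices in this order, K has dimension 3 with simplices:

  0-simplices (5): [1], [2], [3], [4], [5]
  1-simplices (10): [1,2], [1,3], [1,4], [1,5], [2,3], [2,4], [2,5], [3,4], [3,5], [4,5]
  2-simplices (10): [1,2,3], [1,2,4], [1,2,5], [1,3,4], [1,3,5], [1,4,5], [2,3,4], [2,3,5], [2,4,5], [3,4,5]
  3-simplices (5): [1,2,3,4], [1,2,3,5], [1,2,4,5], [1,3,4,5], [2,3,4,5]

giving chain groups C_0 ≅ Z^5, C_1 ≅ Z^10, C_2 ≅ Z^10, C_3 ≅ Z^5.

Boundary ∂_1: C_1 → C_0 sends each edge [p,q] (with p < q) to q − p. For instance
  ∂[2,4] = [4] − [2].
The 5×10 boundary matrix has rank 4 and Smith normal form diag(1,1,1,1).

Boundary ∂_2: C_2 → C_1 maps a triangle to the signed sum of its edges. For instance
  ∂[2,4,5] = [4,5] − [2,5] + [2,4],
  ∂[2,3,4] = [3,4] − [2,4] + [2,3].
The 10×10 boundary matrix has rank 6 and Smith normal form diag(1,1,1,1,1,1).

Boundary ∂_3: C_3 → C_2 sends each 3-simplex σ to the alternating sum Σ_i (−1)^i (σ with its i-th vertex removed). For instance
  ∂[1,2,3,4] = [2,3,4] − [1,3,4] + [1,2,4] − [1,2,3],
  ∂[1,2,3,5] = [2,3,5] − [1,3,5] + [1,2,5] − [1,2,3].
This gives a 10×5 integer matrix of rank 4; reducing to Smith normal form yields diagonal entries (1,1,1,1).

Computing H_k = (kernel of ∂_k) / (image of ∂_{k+1}):

  H_0: rank C_0 − rank ∂_1 = 5 − 4 = 1, and the invariant factors of ∂_1 are all 1, so H_0 ≅ Z.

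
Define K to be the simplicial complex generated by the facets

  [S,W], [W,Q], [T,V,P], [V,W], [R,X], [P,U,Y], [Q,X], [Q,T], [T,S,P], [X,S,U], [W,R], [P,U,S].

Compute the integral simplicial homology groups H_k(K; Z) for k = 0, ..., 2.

H_0 = Z,  H_1 = Z^4,  H_2 = 0.

K has 10 vertices, 18 edges, 5 triangles.
rank ∂_0 = 0, rank ∂_1 = 9 ⇒ b_0 = 10 − 0 − 9 = 1; all invariant factors of ∂_1 are 1 so no torsion. So H_0 = Z.
rank ∂_1 = 9, rank ∂_2 = 5 ⇒ b_1 = 18 − 9 − 5 = 4; all invariant factors of ∂_2 are 1 so no torsion. So H_1 = Z^4.
rank ∂_2 = 5, rank ∂_3 = 0 ⇒ b_2 = 5 − 5 − 0 = 0. So H_2 = 0.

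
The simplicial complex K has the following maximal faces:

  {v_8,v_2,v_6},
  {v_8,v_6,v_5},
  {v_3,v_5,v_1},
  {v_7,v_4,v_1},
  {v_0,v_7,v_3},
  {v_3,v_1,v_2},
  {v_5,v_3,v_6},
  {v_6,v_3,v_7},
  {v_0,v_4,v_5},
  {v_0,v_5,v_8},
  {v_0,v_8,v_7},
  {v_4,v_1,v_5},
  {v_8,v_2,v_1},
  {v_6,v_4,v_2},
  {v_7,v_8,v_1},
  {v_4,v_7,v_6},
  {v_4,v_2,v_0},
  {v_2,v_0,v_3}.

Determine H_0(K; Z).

H_0 ≅ Z.

Fix the vertex order v_0 < v_1 < v_2 < v_3 < v_4 < v_5 < v_6 < v_7 < v_8 and write every simplex with vertices in increasing order. Then dim K = 2 and the simplices of K are:

  0-simplices (9): [v_0], [v_1], [v_2], [v_3], [v_4], [v_5], [v_6], [v_7], [v_8]
  1-simplices (27): (27 of them)
  2-simplices (18): (18 of them)

Hence C_0 ≅ Z^9, C_1 ≅ Z^27, C_2 ≅ Z^18.

∂_1: C_1 → C_0 is given by ∂[p,q] = [q] − [p].
This gives a 9×27 integer matrix of rank 8; reducing to Smith normal form yields diagonal entries (1,1,1,1,1,1,1,1).

∂_2: C_2 → C_1 acts by ∂[p,q,r] = [q,r] − [p,r] + [p,q]. For instance
  ∂[v_2,v_4,v_6] = [v_4,v_6] − [v_2,v_6] + [v_2,v_4],
  ∂[v_2,v_6,v_8] = [v_6,v_8] − [v_2,v_8] + [v_2,v_6].
The resulting 27×18 matrix has rank 17, and its Smith normal form has invariant factors (1,1,1,1,1,1,1,1,1,1,1,1,1,1,1,1,1).

Now H_k = ker ∂_k / im ∂_{k+1}, so:

  H_0: rank C_0 − rank ∂_1 = 9 − 8 = 1, and the invariant factors of ∂_1 are all 1, so H_0 = Z.

(K is a triangulation of the torus T^2.)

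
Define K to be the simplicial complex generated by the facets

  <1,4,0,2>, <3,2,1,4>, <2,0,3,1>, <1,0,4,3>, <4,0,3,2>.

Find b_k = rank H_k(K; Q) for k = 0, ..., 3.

b_0 = 1, b_1 = 0, b_2 = 0, b_3 = 1.

K has 5 vertices, 10 edges, 10 triangles, 5 3-simplices.
rank ∂_0 = 0, rank ∂_1 = 4 ⇒ b_0 = 5 − 0 − 4 = 1; all invariant factors of ∂_1 are 1 so no torsion. So H_0 = Z.
rank ∂_1 = 4, rank ∂_2 = 6 ⇒ b_1 = 10 − 4 − 6 = 0; all invariant factors of ∂_2 are 1 so no torsion. So H_1 = 0.
rank ∂_2 = 6, rank ∂_3 = 4 ⇒ b_2 = 10 − 6 − 4 = 0; all invariant factors of ∂_3 are 1 so no torsion. So H_2 = 0.
rank ∂_3 = 4, rank ∂_4 = 0 ⇒ b_3 = 5 − 4 − 0 = 1. So H_3 = Z.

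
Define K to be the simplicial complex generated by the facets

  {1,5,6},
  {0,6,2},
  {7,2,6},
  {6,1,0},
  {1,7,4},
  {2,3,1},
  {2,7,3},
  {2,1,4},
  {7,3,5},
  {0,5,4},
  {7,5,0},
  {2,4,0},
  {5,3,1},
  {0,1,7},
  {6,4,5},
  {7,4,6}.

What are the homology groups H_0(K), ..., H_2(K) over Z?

Fix the vertex order 0 < 1 < 2 < 3 < 4 < 5 < 6 < 7 and write every simplex with vertices in increasing order. Then dim K = 2 and the simplices of K are:

  0-simplices (8): [0], [1], [2], [3], [4], [5], [6], [7]
  1-simplices (24): (24 of them)
  2-simplices (16): [0,1,6], [0,1,7], [0,2,4], [0,2,6], [0,4,5], [0,5,7], [1,2,3], [1,2,4], [1,3,5], [1,4,7], [1,5,6], [2,3,7], [2,6,7], [3,5,7], [4,5,6], [4,6,7]

Hence C_0 ≅ Z^8, C_1 ≅ Z^24, C_2 ≅ Z^16.

Boundary ∂_1: C_1 → C_0 is given by ∂[p,q] = [q] − [p]. For instance
  ∂[0,5] = [5] − [0].
The 8×24 boundary matrix has rank 7 and Smith normal form diag(1,1,1,1,1,1,1).

Boundary ∂_2: C_2 → C_1 acts by ∂[p,q,r] = [q,r] − [p,r] + [p,q]. For instance
  ∂[2,6,7] = [6,7] − [2,7] + [2,6],
  ∂[1,4,7] = [4,7] − [1,7] + [1,4].
This gives a 24×16 integer matrix of rank 15; reducing to Smith normal form yields diagonal entries (1,1,1,1,1,1,1,1,1,1,1,1,1,1,1).

Now H_k = ker ∂_k / im ∂_{k+1}, so:

  H_0: rank C_0 − rank ∂_1 = 8 − 7 = 1, and the invariant factors of ∂_1 are all 1, so H_0 = Z.
  H_1: rank ker ∂_1 − rank ∂_2 = (24 − 7) − 15 = 2, and the invariant factors of ∂_2 are all 1, so H_1 = Z^2.
  H_2: rank ker ∂_2 − rank ∂_3 = (16 − 15) − 0 = 1, and there is no ∂_3, so H_2 = Z.

As a check, the Euler characteristic is 8 − 24 + 16 = 0, which agrees with 1 − 2 + 1 = 0.
(K is a triangulation of the torus T^2.)

H_0 = Z,  H_1 = Z^2,  H_2 = Z.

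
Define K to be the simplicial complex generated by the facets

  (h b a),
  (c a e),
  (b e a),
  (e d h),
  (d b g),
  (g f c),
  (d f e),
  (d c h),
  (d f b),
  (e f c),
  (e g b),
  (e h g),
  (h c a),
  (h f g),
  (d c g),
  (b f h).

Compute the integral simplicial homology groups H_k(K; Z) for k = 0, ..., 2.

H_0 = Z,  H_1 = Z^2,  H_2 = Z.

Take the total order a < b < c < d < e < f < g < h on the vertex set. Then K (dimension 2) consists of the simplices:

  0-simplices (8): a, b, c, d, e, f, g, h
  1-simplices (24): ab, ac, ae, ah, bd, be, bf, bg, bh, cd, ce, cf, cg, ch, de, df, dg, dh, ef, eg, eh, fg, fh, gh
  2-simplices (16): abe, abh, ace, ach, bdf, bdg, beg, bfh, cdg, cdh, cef, cfg, def, deh, egh, fgh

so the chain groups are C_0 ≅ Z^8, C_1 ≅ Z^24, C_2 ≅ Z^16.

Boundary ∂_1: C_1 → C_0 maps an edge to its endpoints' difference, ∂[p,q] = q − p.
As a 8×24 matrix over Z this has rank 7, with invariant factors (1,1,1,1,1,1,1).

The boundary map ∂_2: C_2 → C_1 acts by ∂[p,q,r] = [q,r] − [p,r] + [p,q]. For instance
  ∂cfg = fg − cg + cf,
  ∂ach = ch − ah + ac.
The 24×16 boundary matrix has rank 15 and Smith normal form diag(1,1,1,1,1,1,1,1,1,1,1,1,1,1,1).

Reading off H_k = ker ∂_k / im ∂_{k+1}:

  H_0: rank C_0 − rank ∂_1 = 8 − 7 = 1, and the invariant factors of ∂_1 are all 1, so H_0 = Z.
  H_1: rank ker ∂_1 − rank ∂_2 = (24 − 7) − 15 = 2, and the invariant factors of ∂_2 are all 1, so H_1 = Z^2.
  H_2: rank ker ∂_2 − rank ∂_3 = (16 − 15) − 0 = 1, and there is no ∂_3, so H_2 = Z.

(K is a triangulation of the torus T^2.)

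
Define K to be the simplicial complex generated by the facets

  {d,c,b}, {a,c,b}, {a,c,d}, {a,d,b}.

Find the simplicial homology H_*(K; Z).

H_0 = Z,  H_1 = 0,  H_2 = Z.

We work with the vertex ordering a < b < c < d. The simplices of K, each written with vertices in increasing order, are:

  0-simplices (4): a, b, c, d
  1-simplices (6): ab, ac, ad, bc, bd, cd
  2-simplices (4): abc, abd, acd, bcd

giving chain groups C_0 ≅ Z^4, C_1 ≅ Z^6, C_2 ≅ Z^4.

The boundary map ∂_1: C_1 → C_0 is given by ∂[p,q] = [q] − [p]. For instance
  ∂ad = d − a.
This gives a 4×6 integer matrix of rank 3; reducing to Smith normal form yields diagonal entries (1,1,1).

The boundary map ∂_2: C_2 → C_1 acts by ∂[p,q,r] = [q,r] − [p,r] + [p,q]. For instance
  ∂abc = bc − ac + ab,
  ∂abd = bd − ad + ab.
As a 6×4 matrix over Z this has rank 3, with invariant factors (1,1,1).

From H_k ≅ ker(∂_k) / im(∂_{k+1}) we obtain:

  H_0: rank C_0 − rank ∂_1 = 4 − 3 = 1, and the invariant factors of ∂_1 are all 1, so H_0 ≅ Z.
  H_1: rank ker ∂_1 − rank ∂_2 = (6 − 3) − 3 = 0, and the invariant factors of ∂_2 are all 1, so H_1 ≅ 0.
  H_2: rank ker ∂_2 − rank ∂_3 = (4 − 3) − 0 = 1, and there is no ∂_3, so H_2 ≅ Z.

As a check, the Euler characteristic is 4 − 6 + 4 = 2, which agrees with 1 − 0 + 1 = 2.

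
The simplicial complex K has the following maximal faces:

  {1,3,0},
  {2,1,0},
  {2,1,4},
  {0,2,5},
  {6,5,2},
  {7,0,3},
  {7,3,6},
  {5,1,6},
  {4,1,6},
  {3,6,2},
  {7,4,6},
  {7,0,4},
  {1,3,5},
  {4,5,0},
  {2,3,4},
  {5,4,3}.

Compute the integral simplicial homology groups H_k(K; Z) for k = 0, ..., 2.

Order the vertices as 0 < 1 < 2 < 3 < 4 < 5 < 6 < 7. Listing each simplex with vertices in this order, K has dimension 2 with simplices:

  0-simplices (8): [0], [1], [2], [3], [4], [5], [6], [7]
  1-simplices (24): (24 of them)
  2-simplices (16): [0,1,2], [0,1,3], [0,2,5], [0,3,7], [0,4,5], [0,4,7], [1,2,4], [1,3,5], [1,4,6], [1,5,6], [2,3,4], [2,3,6], [2,5,6], [3,4,5], [3,6,7], [4,6,7]

giving chain groups C_0 ≅ Z^8, C_1 ≅ Z^24, C_2 ≅ Z^16.

The boundary map ∂_1: C_1 → C_0 sends each edge [p,q] (with p < q) to q − p.
As a 8×24 matrix over Z this has rank 7, with invariant factors (1,1,1,1,1,1,1).

∂_2: C_2 → C_1 sends each 2-simplex [p,q,r] to [q,r] − [p,r] + [p,q]. For instance
  ∂[0,2,5] = [2,5] − [0,5] + [0,2],
  ∂[4,6,7] = [6,7] − [4,7] + [4,6].
This gives a 24×16 integer matrix of rank 15; reducing to Smith normal form yields diagonal entries (1,1,1,1,1,1,1,1,1,1,1,1,1,1,1).

Now H_k = ker ∂_k / im ∂_{k+1}, so:

  H_0: rank C_0 − rank ∂_1 = 8 − 7 = 1, and the invariant factors of ∂_1 are all 1, so H_0 = Z.
  H_1: rank ker ∂_1 − rank ∂_2 = (24 − 7) − 15 = 2, and the invariant factors of ∂_2 are all 1, so H_1 = Z^2.
  H_2: rank ker ∂_2 − rank ∂_3 = (16 − 15) − 0 = 1, and there is no ∂_3, so H_2 = Z.

H_0 = Z,  H_1 = Z^2,  H_2 = Z.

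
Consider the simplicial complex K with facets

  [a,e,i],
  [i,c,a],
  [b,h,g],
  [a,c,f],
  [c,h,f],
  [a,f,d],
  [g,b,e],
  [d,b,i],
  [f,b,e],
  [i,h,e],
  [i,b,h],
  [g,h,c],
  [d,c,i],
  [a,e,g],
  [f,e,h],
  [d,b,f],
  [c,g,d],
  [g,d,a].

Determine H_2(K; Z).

H_2 = 0.

Take the total order a < b < c < d < e < f < g < h < i on the vertex set. Then K (dimension 2) consists of the simplices:

  0-simplices (9): a, b, c, d, e, f, g, h, i
  1-simplices (27): ac, ad, ae, af, ag, ai, bd, be, bf, bg, bh, bi, cd, cf, cg, ch, ci, df, dg, di, ef, eg, eh, ei, fh, gh, hi
  2-simplices (18): acf, aci, adf, adg, aeg, aei, bdf, bdi, bef, beg, bgh, bhi, cdg, cdi, cfh, cgh, efh, ehi

Hence C_0 ≅ Z^9, C_1 ≅ Z^27, C_2 ≅ Z^18.

The boundary map ∂_1: C_1 → C_0 is given by ∂[p,q] = [q] − [p].
As a 9×27 matrix over Z this has rank 8, with invariant factors (1,1,1,1,1,1,1,1).

Boundary ∂_2: C_2 → C_1 acts by ∂[p,q,r] = [q,r] − [p,r] + [p,q]. For instance
  ∂beg = eg − bg + be,
  ∂aei = ei − ai + ae.
The 27×18 boundary matrix has rank 18 and Smith normal form diag(1,1,1,1,1,1,1,1,1,1,1,1,1,1,1,1,1,2).

Reading off H_k = ker ∂_k / im ∂_{k+1}:

  H_2: rank ker ∂_2 − rank ∂_3 = (18 − 18) − 0 = 0, and there is no ∂_3, so H_2 ≅ 0.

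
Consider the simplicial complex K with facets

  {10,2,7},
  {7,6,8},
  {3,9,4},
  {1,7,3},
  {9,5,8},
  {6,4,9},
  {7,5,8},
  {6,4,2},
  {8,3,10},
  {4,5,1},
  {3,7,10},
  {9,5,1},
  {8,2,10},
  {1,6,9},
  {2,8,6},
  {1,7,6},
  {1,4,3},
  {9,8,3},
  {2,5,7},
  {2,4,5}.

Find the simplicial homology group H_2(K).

Order the vertices as 1 < 2 < 3 < 4 < 5 < 6 < 7 < 8 < 9 < 10. Listing each simplex with vertices in this order, K has dimension 2 with simplices:

  0-simplices (10): [1], [2], [3], [4], [5], [6], [7], [8], [9], [10]
  1-simplices (30): (30 of them)
  2-simplices (20): (20 of them)

giving chain groups C_0 ≅ Z^10, C_1 ≅ Z^30, C_2 ≅ Z^20.

∂_1: C_1 → C_0 maps an edge to its endpoints' difference, ∂[p,q] = q − p. For instance
  ∂[2,8] = [8] − [2].
This gives a 10×30 integer matrix of rank 9; reducing to Smith normal form yields diagonal entries (1,1,1,1,1,1,1,1,1).

The boundary map ∂_2: C_2 → C_1 sends each 2-simplex [p,q,r] to [q,r] − [p,r] + [p,q]. For instance
  ∂[1,6,9] = [6,9] − [1,9] + [1,6],
  ∂[3,4,9] = [4,9] − [3,9] + [3,4].
The resulting 30×20 matrix has rank 20, and its Smith normal form has invariant factors (1,1,1,1,1,1,1,1,1,1,1,1,1,1,1,1,1,1,1,2).

Reading off H_k = ker ∂_k / im ∂_{k+1}:

  H_2: rank ker ∂_2 − rank ∂_3 = (20 − 20) − 0 = 0, and there is no ∂_3, so H_2 ≅ 0.

H_2 ≅ 0.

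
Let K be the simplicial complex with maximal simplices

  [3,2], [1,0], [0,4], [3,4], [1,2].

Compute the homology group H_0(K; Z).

Fix the vertex order 0 < 1 < 2 < 3 < 4 and write every simplex with vertices in increasing order. Then dim K = 1 and the simplices of K are:

  0-simplices (5): [0], [1], [2], [3], [4]
  1-simplices (5): [0,1], [0,4], [1,2], [2,3], [3,4]

so the chain groups are C_0 ≅ Z^5, C_1 ≅ Z^5.

∂_1: C_1 → C_0 is given by ∂[p,q] = [q] − [p]. For instance
  ∂[1,2] = [2] − [1].
This gives a 5×5 integer matrix of rank 4; reducing to Smith normal form yields diagonal entries (1,1,1,1).

From H_k ≅ ker(∂_k) / im(∂_{k+1}) we obtain:

  H_0: rank C_0 − rank ∂_1 = 5 − 4 = 1, and the invariant factors of ∂_1 are all 1, so H_0 = Z.

H_0 = Z.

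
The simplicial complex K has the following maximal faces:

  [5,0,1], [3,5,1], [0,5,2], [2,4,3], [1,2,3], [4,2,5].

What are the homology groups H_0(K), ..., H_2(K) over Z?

Take the total order 0 < 1 < 2 < 3 < 4 < 5 on the vertex set. Then K (dimension 2) consists of the simplices:

  0-simplices (6): [0], [1], [2], [3], [4], [5]
  1-simplices (12): [0,1], [0,2], [0,5], [1,2], [1,3], [1,5], [2,3], [2,4], [2,5], [3,4], [3,5], [4,5]
  2-simplices (6): [0,1,5], [0,2,5], [1,2,3], [1,3,5], [2,3,4], [2,4,5]

Hence C_0 ≅ Z^6, C_1 ≅ Z^12, C_2 ≅ Z^6.

Boundary ∂_1: C_1 → C_0 maps an edge to its endpoints' difference, ∂[p,q] = q − p. For instance
  ∂[1,5] = [5] − [1].
As a 6×12 matrix over Z this has rank 5, with invariant factors (1,1,1,1,1).

The boundary map ∂_2: C_2 → C_1 acts by ∂[p,q,r] = [q,r] − [p,r] + [p,q]. For instance
  ∂[2,4,5] = [4,5] − [2,5] + [2,4],
  ∂[0,2,5] = [2,5] − [0,5] + [0,2].
The resulting 12×6 matrix has rank 6, and its Smith normal form has invariant factors (1,1,1,1,1,1).

Reading off H_k = ker ∂_k / im ∂_{k+1}:

  H_0: rank C_0 − rank ∂_1 = 6 − 5 = 1, and the invariant factors of ∂_1 are all 1, so H_0 ≅ Z.
  H_1: rank ker ∂_1 − rank ∂_2 = (12 − 5) − 6 = 1, and the invariant factors of ∂_2 are all 1, so H_1 ≅ Z.
  H_2: rank ker ∂_2 − rank ∂_3 = (6 − 6) − 0 = 0, and there is no ∂_3, so H_2 ≅ 0.

H_0 ≅ Z,  H_1 ≅ Z,  H_2 = 0.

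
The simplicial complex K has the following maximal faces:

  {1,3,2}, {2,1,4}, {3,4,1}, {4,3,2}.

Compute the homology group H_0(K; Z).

H_0 = Z.

Take the total order 1 < 2 < 3 < 4 on the vertex set. Then K (dimension 2) consists of the simplices:

  0-simplices (4): [1], [2], [3], [4]
  1-simplices (6): [1,2], [1,3], [1,4], [2,3], [2,4], [3,4]
  2-simplices (4): [1,2,3], [1,2,4], [1,3,4], [2,3,4]

Hence C_0 ≅ Z^4, C_1 ≅ Z^6, C_2 ≅ Z^4.

Boundary ∂_1: C_1 → C_0 maps an edge to its endpoints' difference, ∂[p,q] = q − p.
The resulting 4×6 matrix has rank 3, and its Smith normal form has invariant factors (1,1,1).

Boundary ∂_2: C_2 → C_1 acts by ∂[p,q,r] = [q,r] − [p,r] + [p,q]. For instance
  ∂[2,3,4] = [3,4] − [2,4] + [2,3],
  ∂[1,3,4] = [3,4] − [1,4] + [1,3].
This gives a 6×4 integer matrix of rank 3; reducing to Smith normal form yields diagonal entries (1,1,1).

Reading off H_k = ker ∂_k / im ∂_{k+1}:

  H_0: rank C_0 − rank ∂_1 = 4 − 3 = 1, and the invariant factors of ∂_1 are all 1, so H_0 = Z.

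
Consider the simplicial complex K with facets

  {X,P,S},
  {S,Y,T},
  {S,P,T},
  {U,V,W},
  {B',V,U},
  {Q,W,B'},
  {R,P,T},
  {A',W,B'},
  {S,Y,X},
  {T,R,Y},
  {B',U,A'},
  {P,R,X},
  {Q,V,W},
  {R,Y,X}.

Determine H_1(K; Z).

H_1 = Z.

Fix the vertex order P < Q < R < S < T < U < V < W < X < Y < A' < B' and write every simplex with vertices in increasing order. Then dim K = 2 and the simplices of K are:

  0-simplices (12): [P], [Q], [R], [S], [T], [U], [V], [W], [X], [Y], [A'], [B']
  1-simplices (24): (24 of them)
  2-simplices (14): [P,R,T], [P,R,X], [P,S,T], [P,S,X], [Q,V,W], [Q,W,B'], [R,T,Y], [R,X,Y], [S,T,Y], [S,X,Y], [U,V,W], [U,V,B'], [U,A',B'], [W,A',B']

giving chain groups C_0 ≅ Z^12, C_1 ≅ Z^24, C_2 ≅ Z^14.

The boundary map ∂_1: C_1 → C_0 maps an edge to its endpoints' difference, ∂[p,q] = q − p.
The 12×24 boundary matrix has rank 10 and Smith normal form diag(1,1,1,1,1,1,1,1,1,1).

Boundary ∂_2: C_2 → C_1 acts by ∂[p,q,r] = [q,r] − [p,r] + [p,q]. For instance
  ∂[S,X,Y] = [X,Y] − [S,Y] + [S,X],
  ∂[U,V,B'] = [V,B'] − [U,B'] + [U,V].
This gives a 24×14 integer matrix of rank 13; reducing to Smith normal form yields diagonal entries (1,1,1,1,1,1,1,1,1,1,1,1,1).

Now H_k = ker ∂_k / im ∂_{k+1}, so:

  H_1: rank ker ∂_1 − rank ∂_2 = (24 − 10) − 13 = 1, and the invariant factors of ∂_2 are all 1, so H_1 = Z.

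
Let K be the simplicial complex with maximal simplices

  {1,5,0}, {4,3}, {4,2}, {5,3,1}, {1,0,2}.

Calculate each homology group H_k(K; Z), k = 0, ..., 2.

K has 6 vertices, 9 edges, 3 triangles.
rank ∂_0 = 0, rank ∂_1 = 5 ⇒ b_0 = 6 − 0 − 5 = 1; all invariant factors of ∂_1 are 1 so no torsion. So H_0 ≅ Z.
rank ∂_1 = 5, rank ∂_2 = 3 ⇒ b_1 = 9 − 5 − 3 = 1; all invariant factors of ∂_2 are 1 so no torsion. So H_1 ≅ Z.
rank ∂_2 = 3, rank ∂_3 = 0 ⇒ b_2 = 3 − 3 − 0 = 0. So H_2 ≅ 0.

H_0 ≅ Z,  H_1 ≅ Z,  H_2 = 0.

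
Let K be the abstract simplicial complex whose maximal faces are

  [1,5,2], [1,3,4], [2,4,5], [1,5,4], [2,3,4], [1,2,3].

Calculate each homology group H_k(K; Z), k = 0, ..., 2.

H_0 = Z,  H_1 = 0,  H_2 = Z.

We work with the vertex ordering 1 < 2 < 3 < 4 < 5. The simplices of K, each written with vertices in increasing order, are:

  0-simplices (5): [1], [2], [3], [4], [5]
  1-simplices (9): [1,2], [1,3], [1,4], [1,5], [2,3], [2,4], [2,5], [3,4], [4,5]
  2-simplices (6): [1,2,3], [1,2,5], [1,3,4], [1,4,5], [2,3,4], [2,4,5]

giving chain groups C_0 ≅ Z^5, C_1 ≅ Z^9, C_2 ≅ Z^6.

Boundary ∂_1: C_1 → C_0 is given by ∂[p,q] = [q] − [p]. For instance
  ∂[2,4] = [4] − [2].
This gives a 5×9 integer matrix of rank 4; reducing to Smith normal form yields diagonal entries (1,1,1,1).

The boundary map ∂_2: C_2 → C_1 sends each 2-simplex [p,q,r] to [q,r] − [p,r] + [p,q]. For instance
  ∂[2,3,4] = [3,4] − [2,4] + [2,3],
  ∂[1,2,3] = [2,3] − [1,3] + [1,2].
This gives a 9×6 integer matrix of rank 5; reducing to Smith normal form yields diagonal entries (1,1,1,1,1).

Reading off H_k = ker ∂_k / im ∂_{k+1}:

  H_0: rank C_0 − rank ∂_1 = 5 − 4 = 1, and the invariant factors of ∂_1 are all 1, so H_0 = Z.
  H_1: rank ker ∂_1 − rank ∂_2 = (9 − 4) − 5 = 0, and the invariant factors of ∂_2 are all 1, so H_1 = 0.
  H_2: rank ker ∂_2 − rank ∂_3 = (6 − 5) − 0 = 1, and there is no ∂_3, so H_2 = Z.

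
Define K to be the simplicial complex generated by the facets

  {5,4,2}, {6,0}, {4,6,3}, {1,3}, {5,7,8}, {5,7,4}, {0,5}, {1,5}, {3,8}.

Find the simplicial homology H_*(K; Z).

H_0 ≅ Z,  H_1 ≅ Z^3,  H_2 = 0.

K has 9 vertices, 15 edges, 4 triangles.
rank ∂_0 = 0, rank ∂_1 = 8 ⇒ b_0 = 9 − 0 − 8 = 1; all invariant factors of ∂_1 are 1 so no torsion. So H_0 = Z.
rank ∂_1 = 8, rank ∂_2 = 4 ⇒ b_1 = 15 − 8 − 4 = 3; all invariant factors of ∂_2 are 1 so no torsion. So H_1 = Z^3.
rank ∂_2 = 4, rank ∂_3 = 0 ⇒ b_2 = 4 − 4 − 0 = 0. So H_2 = 0.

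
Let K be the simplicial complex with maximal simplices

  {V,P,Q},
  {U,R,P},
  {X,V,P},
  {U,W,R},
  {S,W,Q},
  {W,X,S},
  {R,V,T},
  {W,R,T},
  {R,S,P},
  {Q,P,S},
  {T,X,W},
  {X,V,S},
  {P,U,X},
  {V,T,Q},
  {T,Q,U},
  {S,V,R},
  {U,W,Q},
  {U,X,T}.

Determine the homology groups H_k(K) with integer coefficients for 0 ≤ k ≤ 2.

Fix the vertex order P < Q < R < S < T < U < V < W < X and write every simplex with vertices in increasing order. Then dim K = 2 and the simplices of K are:

  0-simplices (9): P, Q, R, S, T, U, V, W, X
  1-simplices (27): PQ, PR, PS, PU, PV, PX, QS, QT, QU, QV, QW, RS, RT, RU, RV, RW, SV, SW, SX, TU, TV, TW, TX, UW, UX, VX, WX
  2-simplices (18): PQS, PQV, PRS, PRU, PUX, PVX, QSW, QTU, QTV, QUW, RSV, RTV, RTW, RUW, SVX, SWX, TUX, TWX

Hence C_0 ≅ Z^9, C_1 ≅ Z^27, C_2 ≅ Z^18.

∂_1: C_1 → C_0 sends each edge [p,q] (with p < q) to q − p. For instance
  ∂RT = T − R.
This gives a 9×27 integer matrix of rank 8; reducing to Smith normal form yields diagonal entries (1,1,1,1,1,1,1,1).

Boundary ∂_2: C_2 → C_1 sends each 2-simplex [p,q,r] to [q,r] − [p,r] + [p,q]. For instance
  ∂RUW = UW − RW + RU,
  ∂QSW = SW − QW + QS.
The 27×18 boundary matrix has rank 18 and Smith normal form diag(1,1,1,1,1,1,1,1,1,1,1,1,1,1,1,1,1,2).

Reading off H_k = ker ∂_k / im ∂_{k+1}:

  H_0: rank C_0 − rank ∂_1 = 9 − 8 = 1, and the invariant factors of ∂_1 are all 1, so H_0 ≅ Z.
  H_1: rank ker ∂_1 − rank ∂_2 = (27 − 8) − 18 = 1, and ∂_2 has invariant factor 2 > 1, so H_1 ≅ Z ⊕ Z_2.
  H_2: rank ker ∂_2 − rank ∂_3 = (18 − 18) − 0 = 0, and there is no ∂_3, so H_2 ≅ 0.

H_0 = Z,  H_1 = Z ⊕ Z_2,  H_2 = 0.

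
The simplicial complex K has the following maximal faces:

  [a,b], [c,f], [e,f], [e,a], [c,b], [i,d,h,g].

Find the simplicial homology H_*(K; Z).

Fix the vertex order a < b < c < d < e < f < g < h < i and write every simplex with vertices in increasing order. Then dim K = 3 and the simplices of K are:

  0-simplices (9): a, b, c, d, e, f, g, h, i
  1-simplices (11): ab, ae, bc, cf, dg, dh, di, ef, gh, gi, hi
  2-simplices (4): dgh, dgi, dhi, ghi
  3-simplices (1): dghi

Hence C_0 ≅ Z^9, C_1 ≅ Z^11, C_2 ≅ Z^4, C_3 ≅ Z^1.

The boundary map ∂_1: C_1 → C_0 maps an edge to its endpoints' difference, ∂[p,q] = q − p.
This gives a 9×11 integer matrix of rank 7; reducing to Smith normal form yields diagonal entries (1,1,1,1,1,1,1).

The boundary map ∂_2: C_2 → C_1 maps a triangle to the signed sum of its edges. For instance
  ∂dhi = hi − di + dh,
  ∂ghi = hi − gi + gh.
As a 11×4 matrix over Z this has rank 3, with invariant factors (1,1,1).

The boundary map ∂_3: C_3 → C_2 sends each 3-simplex σ to the alternating sum Σ_i (−1)^i (σ with its i-th vertex removed). For instance
  ∂dghi = ghi − dhi + dgi − dgh.
This gives a 4×1 integer matrix of rank 1; reducing to Smith normal form yields diagonal entries (1).

From H_k ≅ ker(∂_k) / im(∂_{k+1}) we obtain:

  H_0: rank C_0 − rank ∂_1 = 9 − 7 = 2, and the invariant factors of ∂_1 are all 1, so H_0 = Z^2.
  H_1: rank ker ∂_1 − rank ∂_2 = (11 − 7) − 3 = 1, and the invariant factors of ∂_2 are all 1, so H_1 = Z.
  H_2: rank ker ∂_2 − rank ∂_3 = (4 − 3) − 1 = 0, and the invariant factors of ∂_3 are all 1, so H_2 = 0.
  H_3: rank ker ∂_3 − rank ∂_4 = (1 − 1) − 0 = 0, and there is no ∂_4, so H_3 = 0.

H_0 ≅ Z^2,  H_1 ≅ Z,  H_2 = 0,  H_3 = 0.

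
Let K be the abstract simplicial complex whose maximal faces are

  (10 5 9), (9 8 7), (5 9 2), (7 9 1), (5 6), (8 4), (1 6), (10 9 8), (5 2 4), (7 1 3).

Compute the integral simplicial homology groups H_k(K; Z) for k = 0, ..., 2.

Fix the vertex order 1 < 2 < 3 < 4 < 5 < 6 < 7 < 8 < 9 < 10 and write every simplex with vertices in increasing order. Then dim K = 2 and the simplices of K are:

  0-simplices (10): [1], [2], [3], [4], [5], [6], [7], [8], [9], [10]
  1-simplices (18): [1,3], [1,6], [1,7], [1,9], [2,4], [2,5], [2,9], [3,7], [4,5], [4,8], [5,6], [5,9], [5,10], [7,8], [7,9], [8,9], [8,10], [9,10]
  2-simplices (7): [1,3,7], [1,7,9], [2,4,5], [2,5,9], [5,9,10], [7,8,9], [8,9,10]

giving chain groups C_0 ≅ Z^10, C_1 ≅ Z^18, C_2 ≅ Z^7.

∂_1: C_1 → C_0 is given by ∂[p,q] = [q] − [p]. For instance
  ∂[2,9] = [9] − [2].
The 10×18 boundary matrix has rank 9 and Smith normal form diag(1,1,1,1,1,1,1,1,1).

Boundary ∂_2: C_2 → C_1 maps a triangle to the signed sum of its edges. For instance
  ∂[5,9,10] = [9,10] − [5,10] + [5,9],
  ∂[7,8,9] = [8,9] − [7,9] + [7,8].
As a 18×7 matrix over Z this has rank 7, with invariant factors (1,1,1,1,1,1,1).

Computing H_k = (kernel of ∂_k) / (image of ∂_{k+1}):

  H_0: rank C_0 − rank ∂_1 = 10 − 9 = 1, and the invariant factors of ∂_1 are all 1, so H_0 = Z.
  H_1: rank ker ∂_1 − rank ∂_2 = (18 − 9) − 7 = 2, and the invariant factors of ∂_2 are all 1, so H_1 = Z^2.
  H_2: rank ker ∂_2 − rank ∂_3 = (7 − 7) − 0 = 0, and there is no ∂_3, so H_2 = 0.

As a check, the Euler characteristic is 10 − 18 + 7 = -1, which agrees with 1 − 2 + 0 = -1.

H_0 = Z,  H_1 = Z^2,  H_2 = 0.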